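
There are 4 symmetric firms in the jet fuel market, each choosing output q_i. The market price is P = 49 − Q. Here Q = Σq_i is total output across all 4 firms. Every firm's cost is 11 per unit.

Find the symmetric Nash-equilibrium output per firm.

A representative firm's profit is π_i = q_i(49 − Q) − 11q_i, with Q = q_i + Σ_{j≠i} q_j.
First-order condition: 38 − 2q_i − Σ_{j≠i} q_j = 0.
Imposing symmetry (q_j = q for all j) turns Σ_{j≠i} q_j into 3q, so 38 = 5q and q = 7.6.

7.6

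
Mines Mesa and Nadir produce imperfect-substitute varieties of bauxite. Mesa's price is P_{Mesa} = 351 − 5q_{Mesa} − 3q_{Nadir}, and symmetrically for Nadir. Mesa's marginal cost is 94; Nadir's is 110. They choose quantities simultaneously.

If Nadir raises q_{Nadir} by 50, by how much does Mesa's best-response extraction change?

-15

Mine Mesa's profit: π = q_{Mesa}(351 − 5q_{Mesa} − 3q_{Nadir}) − 94q_{Mesa}.
∂π/∂q_{Mesa} = 257 − 10q_{Mesa} − 3q_{Nadir} = 0 ⇒ q_{Mesa} = 25.7 − 0.3q_{Nadir}.
The reaction-function slope is −0.3, so a 50-unit rise in q_{Nadir} moves q_{Mesa} by −0.3 × 50 = −15. Mesa's best response falls — the actions are strategic substitutes.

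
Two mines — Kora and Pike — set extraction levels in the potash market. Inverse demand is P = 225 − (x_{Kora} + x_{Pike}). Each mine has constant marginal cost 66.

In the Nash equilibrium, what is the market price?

Mine Kora's profit: π = x_{Kora}(225 − (x_{Kora} + x_{Pike})) − 66x_{Kora}.
∂π/∂x_{Kora} = 159 − 2x_{Kora} − x_{Pike} = 0, so x_{Kora} = 79.5 − 0.5x_{Pike}.
The game is symmetric, so in equilibrium x_{Pike} = x_{Kora}: the reaction function gives 1.5x_{Kora} = 79.5, hence x_{Kora} = 53.
Equilibrium price: P = 225 − 106 = 119.

119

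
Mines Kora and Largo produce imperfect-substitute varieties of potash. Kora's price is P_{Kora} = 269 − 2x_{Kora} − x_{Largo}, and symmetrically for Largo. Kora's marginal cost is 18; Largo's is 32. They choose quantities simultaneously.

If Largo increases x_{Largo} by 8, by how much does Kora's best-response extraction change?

Mine Kora's profit: π = x_{Kora}(269 − 2x_{Kora} − x_{Largo}) − 18x_{Kora}.
∂π/∂x_{Kora} = 251 − 4x_{Kora} − x_{Largo} = 0 ⇒ x_{Kora} = 62.75 − 0.25x_{Largo}.
The reaction-function slope is −0.25, so an 8-unit rise in x_{Largo} moves x_{Kora} by −0.25 × 8 = −2. Kora's best response falls — the actions are strategic substitutes.

-2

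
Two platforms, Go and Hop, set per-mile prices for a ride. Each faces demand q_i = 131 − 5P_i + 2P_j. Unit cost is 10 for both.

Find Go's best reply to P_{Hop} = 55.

29.1

Go's profit: π = (P_{Go} − 10)(131 − 5P_{Go} + 2P_{Hop}).
∂π/∂P_{Go} = 181 − 10P_{Go} + 2P_{Hop} = 0 ⇒ P_{Go} = 18.1 + 0.2P_{Hop}.
At P_{Hop} = 55: P_{Go} = 18.1 + 0.2·55 = 29.1.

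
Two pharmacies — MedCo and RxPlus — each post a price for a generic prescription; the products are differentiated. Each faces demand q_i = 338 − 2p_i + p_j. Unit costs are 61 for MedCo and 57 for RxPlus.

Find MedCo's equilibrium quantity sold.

MedCo's profit: π = (p_{MedCo} − 61)(338 − 2p_{MedCo} + p_{RxPlus}).
∂π/∂p_{MedCo} = 460 − 4p_{MedCo} + p_{RxPlus} = 0 ⇒ p_{MedCo} = 115 + 0.25p_{RxPlus}.
Similarly p_{RxPlus} = 113 + 0.25p_{MedCo}.
Substituting the second reaction function into the first: p_{MedCo} = 115 + 0.25(113 + 0.25p_{MedCo}), which gives 0.9375p_{MedCo} = 143.25 ⇒ p_{MedCo} = 152.8.
Then p_{RxPlus} = 113 + 0.25·152.8 = 151.2.
q_{MedCo} = 338 − 2·152.8 + 151.2 = 183.6.

183.6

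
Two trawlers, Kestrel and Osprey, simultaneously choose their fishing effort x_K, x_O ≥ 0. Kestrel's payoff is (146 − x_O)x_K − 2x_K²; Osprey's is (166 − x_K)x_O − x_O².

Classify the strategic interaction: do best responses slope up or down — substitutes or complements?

strategic substitutes

Expanding Kestrel's payoff: 146x_K − x_Ox_K − 2x_K².
∂π/∂x_K = 146 − x_O − 4x_K = 0, so x_K = 36.5 − 0.25x_O.
The best-response slope dx_K/dx_O = −0.25 < 0: the reaction function is downward-sloping, so the choices are strategic substitutes.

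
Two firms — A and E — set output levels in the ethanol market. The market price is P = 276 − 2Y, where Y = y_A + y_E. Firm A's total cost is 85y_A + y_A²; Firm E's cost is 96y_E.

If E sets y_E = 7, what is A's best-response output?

Firm A's profit: π = y_A(276 − 2(y_A + y_E)) − 85y_A − y_A².
∂π/∂y_A = 191 − 6y_A − 2y_E = 0, so y_A = 191/6 − (1/3)y_E.
At y_E = 7: y_A = 191/6 − (1/3)·7 = 29.5.

29.5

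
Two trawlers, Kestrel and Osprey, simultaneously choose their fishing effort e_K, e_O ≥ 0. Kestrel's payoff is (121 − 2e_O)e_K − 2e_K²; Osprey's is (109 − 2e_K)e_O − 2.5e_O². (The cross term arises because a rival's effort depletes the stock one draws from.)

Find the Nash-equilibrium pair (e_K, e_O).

Expanding Kestrel's payoff: 121e_K − 2e_Oe_K − 2e_K².
∂π/∂e_K = 121 − 2e_O − 4e_K = 0, so e_K = 30.25 − 0.5e_O.
Likewise for Osprey: e_O = 21.8 − 0.4e_K.
Substituting the second reaction function into the first: e_K = 30.25 − 0.5(21.8 − 0.4e_K), which gives 0.8e_K = 19.35 ⇒ e_K = 24.1875.
Then e_O = 21.8 − 0.4·24.1875 = 12.125.

24.1875, 12.125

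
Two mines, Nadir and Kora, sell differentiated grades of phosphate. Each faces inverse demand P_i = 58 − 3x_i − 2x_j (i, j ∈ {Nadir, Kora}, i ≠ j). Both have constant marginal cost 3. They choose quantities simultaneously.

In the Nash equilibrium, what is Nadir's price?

Mine Nadir's profit: π = x_{Nadir}(58 − 3x_{Nadir} − 2x_{Kora}) − 3x_{Nadir}.
∂π/∂x_{Nadir} = 55 − 6x_{Nadir} − 2x_{Kora} = 0 ⇒ x_{Nadir} = 55/6 − (1/3)x_{Kora}.
The game is symmetric, so in equilibrium x_{Kora} = x_{Nadir}: the reaction function gives (4/3)x_{Nadir} = 55/6, hence x_{Nadir} = 6.875.
P_{Nadir} = 58 − 3·6.875 − 2·6.875 = 23.625.

23.625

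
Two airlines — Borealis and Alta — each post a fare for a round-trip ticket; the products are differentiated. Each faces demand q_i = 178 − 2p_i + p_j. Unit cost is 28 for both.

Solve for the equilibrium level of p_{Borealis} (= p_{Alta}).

Borealis's profit: π = (p_{Borealis} − 28)(178 − 2p_{Borealis} + p_{Alta}).
∂π/∂p_{Borealis} = 234 − 4p_{Borealis} + p_{Alta} = 0 ⇒ p_{Borealis} = 58.5 + 0.25p_{Alta}.
The game is symmetric, so in equilibrium p_{Alta} = p_{Borealis}: the reaction function gives 0.75p_{Borealis} = 58.5, hence p_{Borealis} = 78.

78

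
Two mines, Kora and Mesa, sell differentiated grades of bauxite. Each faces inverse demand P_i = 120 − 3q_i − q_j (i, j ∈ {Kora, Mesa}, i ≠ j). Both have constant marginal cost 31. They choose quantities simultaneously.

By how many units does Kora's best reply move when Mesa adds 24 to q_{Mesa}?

Mine Kora's profit: π = q_{Kora}(120 − 3q_{Kora} − q_{Mesa}) − 31q_{Kora}.
∂π/∂q_{Kora} = 89 − 6q_{Kora} − q_{Mesa} = 0 ⇒ q_{Kora} = 89/6 − (1/6)q_{Mesa}.
The reaction-function slope is −1/6, so a 24-unit rise in q_{Mesa} moves q_{Kora} by −1/6 × 24 = −4. Kora's best response falls — the actions are strategic substitutes.

-4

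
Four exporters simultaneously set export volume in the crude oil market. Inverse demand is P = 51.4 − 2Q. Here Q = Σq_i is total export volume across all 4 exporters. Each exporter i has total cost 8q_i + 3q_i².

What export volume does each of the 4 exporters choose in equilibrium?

A representative exporter's profit is π_i = q_i(51.4 − 2Q) − 8q_i − 3q_i², with Q = q_i + Σ_{j≠i} q_j.
First-order condition: 43.4 − 10q_i − 2Σ_{j≠i} q_j = 0.
With identical exporters, set every q_j = q: then 43.4 − 10q − 6q = 0, i.e. q = 43.4/16 = 2.7125.

2.7125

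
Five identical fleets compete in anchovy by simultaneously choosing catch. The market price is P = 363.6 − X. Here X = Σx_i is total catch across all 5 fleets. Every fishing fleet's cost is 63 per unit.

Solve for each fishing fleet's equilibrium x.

A representative fishing fleet's profit is π_i = x_i(363.6 − X) − 63x_i, with X = x_i + Σ_{j≠i} x_j.
First-order condition: 300.6 − 2x_i − Σ_{j≠i} x_j = 0.
Imposing symmetry (x_j = x for all j) turns Σ_{j≠i} x_j into 4x, so 300.6 = 6x and x = 50.1.

50.1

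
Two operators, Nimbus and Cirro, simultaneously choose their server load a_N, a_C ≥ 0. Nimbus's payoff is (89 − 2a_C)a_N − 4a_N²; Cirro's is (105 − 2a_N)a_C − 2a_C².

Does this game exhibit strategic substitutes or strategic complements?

Expanding Nimbus's payoff: 89a_N − 2a_Ca_N − 4a_N².
∂π/∂a_N = 89 − 2a_C − 8a_N = 0, so a_N = 11.125 − 0.25a_C.
The best-response slope da_N/da_C = −0.25 < 0: the reaction function is downward-sloping, so the choices are strategic substitutes.

strategic substitutes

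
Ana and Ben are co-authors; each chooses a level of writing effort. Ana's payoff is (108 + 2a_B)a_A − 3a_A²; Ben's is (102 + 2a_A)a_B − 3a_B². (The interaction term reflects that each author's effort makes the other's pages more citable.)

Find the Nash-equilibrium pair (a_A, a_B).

26.625, 25.875

Expanding Ana's payoff: 108a_A + 2a_Ba_A − 3a_A².
∂π/∂a_A = 108 + 2a_B − 6a_A = 0, so a_A = 18 + (1/3)a_B.
Likewise for Ben: a_B = 17 + (1/3)a_A.
Plugging a_B into Ana's best response: a_A = 18 + (1/3)(17 + (1/3)a_A) ⇒ (8/9)a_A = 71/3, so a_A = 26.625.
Then a_B = 17 + (1/3)·26.625 = 25.875.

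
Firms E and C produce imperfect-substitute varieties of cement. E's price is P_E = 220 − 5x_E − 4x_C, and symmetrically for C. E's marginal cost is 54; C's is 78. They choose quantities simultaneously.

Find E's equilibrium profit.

845

Firm E's profit: π = x_E(220 − 5x_E − 4x_C) − 54x_E.
∂π/∂x_E = 166 − 10x_E − 4x_C = 0 ⇒ x_E = 16.6 − 0.4x_C.
Similarly x_C = 14.2 − 0.4x_E.
Solving the two reaction functions simultaneously: (1 − (−0.4)(−0.4))x_E = 16.6 − 0.4·14.2, so 0.84x_E = 10.92 and x_E = 13.
Then x_C = 14.2 − 0.4·13 = 9.
P_E = 220 − 5·13 − 4·9 = 119.
Profit = (119 − 54)·13 = 845.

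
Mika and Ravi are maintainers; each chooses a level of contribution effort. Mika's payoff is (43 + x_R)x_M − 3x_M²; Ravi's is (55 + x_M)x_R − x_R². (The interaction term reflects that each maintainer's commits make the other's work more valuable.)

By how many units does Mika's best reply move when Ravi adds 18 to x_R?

Expanding Mika's payoff: 43x_M + x_Rx_M − 3x_M².
∂π/∂x_M = 43 + x_R − 6x_M = 0, so x_M = 43/6 + (1/6)x_R.
The reaction-function slope is 1/6, so an 18-unit rise in x_R moves x_M by 1/6 × 18 = 3. Mika's best response rises — the actions are strategic complements.

3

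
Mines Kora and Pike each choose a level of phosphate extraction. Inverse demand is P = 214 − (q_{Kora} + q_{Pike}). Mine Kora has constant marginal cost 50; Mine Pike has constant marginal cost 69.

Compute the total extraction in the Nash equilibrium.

103

Mine Kora's profit: π = q_{Kora}(214 − (q_{Kora} + q_{Pike})) − 50q_{Kora}.
∂π/∂q_{Kora} = 164 − 2q_{Kora} − q_{Pike} = 0, so q_{Kora} = 82 − 0.5q_{Pike}.
By the same steps for Pike: q_{Pike} = 72.5 − 0.5q_{Kora}.
Plugging q_{Pike} into Kora's best response: q_{Kora} = 82 − 0.5(72.5 − 0.5q_{Kora}) ⇒ 0.75q_{Kora} = 45.75, so q_{Kora} = 61.
Then q_{Pike} = 72.5 − 0.5·61 = 42.
Total extraction: 61 + 42 = 103.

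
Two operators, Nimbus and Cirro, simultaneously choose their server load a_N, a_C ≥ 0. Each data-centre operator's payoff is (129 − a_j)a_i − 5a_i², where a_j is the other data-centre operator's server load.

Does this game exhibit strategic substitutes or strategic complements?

Nimbus's payoff is (129 − a_C)a_N − 5a_N².
∂π/∂a_N = 129 − a_C − 10a_N = 0, so a_N = 12.9 − 0.1a_C.
The best-response slope da_N/da_C = −0.1 < 0: the reaction function is downward-sloping, so the choices are strategic substitutes.

strategic substitutes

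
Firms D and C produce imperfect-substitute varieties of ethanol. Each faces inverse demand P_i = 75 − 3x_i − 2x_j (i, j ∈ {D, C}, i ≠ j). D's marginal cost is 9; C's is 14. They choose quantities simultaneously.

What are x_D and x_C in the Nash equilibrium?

8.5625, 7.3125

Firm D's profit: π = x_D(75 − 3x_D − 2x_C) − 9x_D.
∂π/∂x_D = 66 − 6x_D − 2x_C = 0 ⇒ x_D = 11 − (1/3)x_C.
Similarly x_C = 61/6 − (1/3)x_D.
Substituting the second reaction function into the first: x_D = 11 − (1/3)(61/6 − (1/3)x_D), which gives (8/9)x_D = 137/18 ⇒ x_D = 8.5625.
Then x_C = 61/6 − (1/3)·8.5625 = 7.3125.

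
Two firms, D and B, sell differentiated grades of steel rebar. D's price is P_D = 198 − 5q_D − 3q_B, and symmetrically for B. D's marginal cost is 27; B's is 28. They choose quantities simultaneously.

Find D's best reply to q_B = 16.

12.3

Firm D's profit: π = q_D(198 − 5q_D − 3q_B) − 27q_D.
∂π/∂q_D = 171 − 10q_D − 3q_B = 0 ⇒ q_D = 17.1 − 0.3q_B.
At q_B = 16: q_D = 17.1 − 0.3·16 = 12.3.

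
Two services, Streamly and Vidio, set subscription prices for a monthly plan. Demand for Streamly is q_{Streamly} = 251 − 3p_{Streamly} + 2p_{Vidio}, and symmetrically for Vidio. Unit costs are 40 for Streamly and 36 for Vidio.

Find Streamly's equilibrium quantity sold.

Streamly's profit: π = (p_{Streamly} − 40)(251 − 3p_{Streamly} + 2p_{Vidio}).
∂π/∂p_{Streamly} = 371 − 6p_{Streamly} + 2p_{Vidio} = 0 ⇒ p_{Streamly} = 371/6 + (1/3)p_{Vidio}.
Similarly p_{Vidio} = 359/6 + (1/3)p_{Streamly}.
Plugging p_{Vidio} into Streamly's best response: p_{Streamly} = 371/6 + (1/3)(359/6 + (1/3)p_{Streamly}) ⇒ (8/9)p_{Streamly} = 736/9, so p_{Streamly} = 92.
Then p_{Vidio} = 359/6 + (1/3)·92 = 90.5.
q_{Streamly} = 251 − 3·92 + 2·90.5 = 156.

156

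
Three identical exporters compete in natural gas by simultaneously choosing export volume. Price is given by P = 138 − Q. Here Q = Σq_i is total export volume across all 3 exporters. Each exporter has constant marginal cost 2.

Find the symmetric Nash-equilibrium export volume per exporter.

A representative exporter's profit is π_i = q_i(138 − Q) − 2q_i, with Q = q_i + Σ_{j≠i} q_j.
First-order condition: 136 − 2q_i − Σ_{j≠i} q_j = 0.
In a symmetric equilibrium every exporter chooses the same q, so Σ_{j≠i} q_j = 2q. The condition becomes 136 − 4q = 0, giving q = 136/4 = 34.

34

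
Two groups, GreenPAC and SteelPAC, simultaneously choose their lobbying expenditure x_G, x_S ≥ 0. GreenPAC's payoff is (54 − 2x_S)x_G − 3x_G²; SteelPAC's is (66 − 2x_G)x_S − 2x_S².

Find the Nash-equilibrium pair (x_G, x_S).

Expanding GreenPAC's payoff: 54x_G − 2x_Sx_G − 3x_G².
∂π/∂x_G = 54 − 2x_S − 6x_G = 0, so x_G = 9 − (1/3)x_S.
Likewise for SteelPAC: x_S = 16.5 − 0.5x_G.
Plugging x_S into GreenPAC's best response: x_G = 9 − (1/3)(16.5 − 0.5x_G) ⇒ (5/6)x_G = 3.5, so x_G = 4.2.
Then x_S = 16.5 − 0.5·4.2 = 14.4.

4.2, 14.4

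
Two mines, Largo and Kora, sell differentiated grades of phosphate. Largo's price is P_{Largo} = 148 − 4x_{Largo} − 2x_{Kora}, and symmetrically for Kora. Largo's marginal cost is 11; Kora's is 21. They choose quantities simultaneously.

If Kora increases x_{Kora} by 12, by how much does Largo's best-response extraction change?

-3

Mine Largo's profit: π = x_{Largo}(148 − 4x_{Largo} − 2x_{Kora}) − 11x_{Largo}.
∂π/∂x_{Largo} = 137 − 8x_{Largo} − 2x_{Kora} = 0 ⇒ x_{Largo} = 17.125 − 0.25x_{Kora}.
The reaction-function slope is −0.25, so a 12-unit rise in x_{Kora} moves x_{Largo} by −0.25 × 12 = −3. Largo's best response falls — the actions are strategic substitutes.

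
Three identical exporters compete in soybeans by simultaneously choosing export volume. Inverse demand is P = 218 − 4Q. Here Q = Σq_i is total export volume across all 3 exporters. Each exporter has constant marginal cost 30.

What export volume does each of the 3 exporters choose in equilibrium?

A representative exporter's profit is π_i = q_i(218 − 4Q) − 30q_i, with Q = q_i + Σ_{j≠i} q_j.
First-order condition: 188 − 8q_i − 4Σ_{j≠i} q_j = 0.
In a symmetric equilibrium every exporter chooses the same q, so Σ_{j≠i} q_j = 2q. The condition becomes 188 − 16q = 0, giving q = 188/16 = 11.75.

11.75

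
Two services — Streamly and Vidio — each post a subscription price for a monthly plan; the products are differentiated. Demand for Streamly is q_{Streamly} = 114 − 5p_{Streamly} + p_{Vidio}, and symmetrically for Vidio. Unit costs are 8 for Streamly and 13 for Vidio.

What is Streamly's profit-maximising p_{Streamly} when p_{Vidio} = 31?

18.5

Streamly's profit: π = (p_{Streamly} − 8)(114 − 5p_{Streamly} + p_{Vidio}).
∂π/∂p_{Streamly} = 154 − 10p_{Streamly} + p_{Vidio} = 0 ⇒ p_{Streamly} = 15.4 + 0.1p_{Vidio}.
At p_{Vidio} = 31: p_{Streamly} = 15.4 + 0.1·31 = 18.5.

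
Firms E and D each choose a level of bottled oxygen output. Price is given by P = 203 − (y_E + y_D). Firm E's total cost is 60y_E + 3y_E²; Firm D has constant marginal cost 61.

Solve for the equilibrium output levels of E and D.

9.6, 66.2

Firm E's profit: π = y_E(203 − (y_E + y_D)) − 60y_E − 3y_E².
∂π/∂y_E = 143 − 8y_E − y_D = 0, so y_E = 17.875 − 0.125y_D.
For D: ∂π/∂y_D = 142 − 2y_D − y_E = 0 ⇒ y_D = 71 − 0.5y_E.
Plugging y_D into E's best response: y_E = 17.875 − 0.125(71 − 0.5y_E) ⇒ 0.9375y_E = 9, so y_E = 9.6.
Then y_D = 71 − 0.5·9.6 = 66.2.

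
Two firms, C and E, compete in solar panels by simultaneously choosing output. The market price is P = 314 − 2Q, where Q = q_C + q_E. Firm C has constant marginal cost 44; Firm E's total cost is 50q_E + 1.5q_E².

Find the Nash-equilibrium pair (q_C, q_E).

Firm C's profit: π = q_C(314 − 2(q_C + q_E)) − 44q_C.
∂π/∂q_C = 270 − 4q_C − 2q_E = 0, so q_C = 67.5 − 0.5q_E.
For E: ∂π/∂q_E = 264 − 7q_E − 2q_C = 0 ⇒ q_E = 264/7 − (2/7)q_C.
Substituting the second reaction function into the first: q_C = 67.5 − 0.5(264/7 − (2/7)q_C), which gives (6/7)q_C = 681/14 ⇒ q_C = 56.75.
Then q_E = 264/7 − (2/7)·56.75 = 21.5.

56.75, 21.5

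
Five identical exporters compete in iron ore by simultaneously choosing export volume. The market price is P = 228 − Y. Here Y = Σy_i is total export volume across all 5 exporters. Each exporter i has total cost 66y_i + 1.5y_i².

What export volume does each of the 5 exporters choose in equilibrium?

A representative exporter's profit is π_i = y_i(228 − Y) − 66y_i − 1.5y_i², with Y = y_i + Σ_{j≠i} y_j.
First-order condition: 162 − 5y_i − Σ_{j≠i} y_j = 0.
In a symmetric equilibrium every exporter chooses the same y, so Σ_{j≠i} y_j = 4y. The condition becomes 162 − 9y = 0, giving y = 162/9 = 18.

18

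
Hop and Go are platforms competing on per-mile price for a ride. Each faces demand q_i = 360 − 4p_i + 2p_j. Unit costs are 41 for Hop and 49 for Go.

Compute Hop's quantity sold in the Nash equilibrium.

Hop's profit: π = (p_{Hop} − 41)(360 − 4p_{Hop} + 2p_{Go}).
∂π/∂p_{Hop} = 524 − 8p_{Hop} + 2p_{Go} = 0 ⇒ p_{Hop} = 65.5 + 0.25p_{Go}.
Similarly p_{Go} = 69.5 + 0.25p_{Hop}.
Solving the two reaction functions simultaneously: (1 − (0.25)(0.25))p_{Hop} = 65.5 + 0.25·69.5, so 0.9375p_{Hop} = 82.875 and p_{Hop} = 88.4.
Then p_{Go} = 69.5 + 0.25·88.4 = 91.6.
q_{Hop} = 360 − 4·88.4 + 2·91.6 = 189.6.

189.6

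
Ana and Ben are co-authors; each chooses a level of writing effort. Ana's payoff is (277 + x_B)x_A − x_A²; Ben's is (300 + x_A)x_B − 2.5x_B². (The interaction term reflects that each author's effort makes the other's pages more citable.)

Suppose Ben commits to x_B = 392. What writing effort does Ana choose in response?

Expanding Ana's payoff: 277x_A + x_Bx_A − x_A².
∂π/∂x_A = 277 + x_B − 2x_A = 0, so x_A = 138.5 + 0.5x_B.
At x_B = 392: x_A = 138.5 + 0.5·392 = 334.5.

334.5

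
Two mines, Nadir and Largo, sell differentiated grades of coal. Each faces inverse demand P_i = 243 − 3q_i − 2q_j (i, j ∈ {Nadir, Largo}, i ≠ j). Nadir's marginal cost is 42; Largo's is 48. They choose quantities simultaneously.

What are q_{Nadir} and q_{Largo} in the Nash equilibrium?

25.5, 24

Mine Nadir's profit: π = q_{Nadir}(243 − 3q_{Nadir} − 2q_{Largo}) − 42q_{Nadir}.
∂π/∂q_{Nadir} = 201 − 6q_{Nadir} − 2q_{Largo} = 0 ⇒ q_{Nadir} = 33.5 − (1/3)q_{Largo}.
Similarly q_{Largo} = 32.5 − (1/3)q_{Nadir}.
Substituting the second reaction function into the first: q_{Nadir} = 33.5 − (1/3)(32.5 − (1/3)q_{Nadir}), which gives (8/9)q_{Nadir} = 68/3 ⇒ q_{Nadir} = 25.5.
Then q_{Largo} = 32.5 − (1/3)·25.5 = 24.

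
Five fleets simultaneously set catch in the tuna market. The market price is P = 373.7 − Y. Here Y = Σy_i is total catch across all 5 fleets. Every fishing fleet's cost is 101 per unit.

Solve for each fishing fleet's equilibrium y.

A representative fishing fleet's profit is π_i = y_i(373.7 − Y) − 101y_i, with Y = y_i + Σ_{j≠i} y_j.
First-order condition: 272.7 − 2y_i − Σ_{j≠i} y_j = 0.
With identical fishing fleets, set every y_j = y: then 272.7 − 2y − 4y = 0, i.e. y = 272.7/6 = 45.45.

45.45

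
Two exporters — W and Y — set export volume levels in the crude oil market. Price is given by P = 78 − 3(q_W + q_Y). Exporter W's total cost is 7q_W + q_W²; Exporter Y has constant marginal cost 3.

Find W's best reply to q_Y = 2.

Exporter W's profit: π = q_W(78 − 3(q_W + q_Y)) − 7q_W − q_W².
∂π/∂q_W = 71 − 8q_W − 3q_Y = 0, so q_W = 8.875 − 0.375q_Y.
At q_Y = 2: q_W = 8.875 − 0.375·2 = 8.125.

8.125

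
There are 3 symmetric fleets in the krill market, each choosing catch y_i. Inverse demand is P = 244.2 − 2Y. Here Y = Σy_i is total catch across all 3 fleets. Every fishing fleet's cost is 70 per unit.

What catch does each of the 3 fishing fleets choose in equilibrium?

A representative fishing fleet's profit is π_i = y_i(244.2 − 2Y) − 70y_i, with Y = y_i + Σ_{j≠i} y_j.
First-order condition: 174.2 − 4y_i − 2Σ_{j≠i} y_j = 0.
With identical fishing fleets, set every y_j = y: then 174.2 − 4y − 4y = 0, i.e. y = 174.2/8 = 21.775.

21.775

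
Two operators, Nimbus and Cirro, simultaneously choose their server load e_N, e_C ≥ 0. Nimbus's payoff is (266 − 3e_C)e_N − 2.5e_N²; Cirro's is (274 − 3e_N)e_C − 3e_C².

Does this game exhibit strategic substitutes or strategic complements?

Expanding Nimbus's payoff: 266e_N − 3e_Ce_N − 2.5e_N².
∂π/∂e_N = 266 − 3e_C − 5e_N = 0, so e_N = 53.2 − 0.6e_C.
The best-response slope de_N/de_C = −0.6 < 0: the reaction function is downward-sloping, so the choices are strategic substitutes.

strategic substitutes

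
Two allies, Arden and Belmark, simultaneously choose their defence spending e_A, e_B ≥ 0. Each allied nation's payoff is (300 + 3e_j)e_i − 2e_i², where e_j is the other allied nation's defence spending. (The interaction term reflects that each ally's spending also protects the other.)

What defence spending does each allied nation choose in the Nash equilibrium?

Arden's payoff is (300 + 3e_B)e_A − 2e_A².
∂π/∂e_A = 300 + 3e_B − 4e_A = 0, so e_A = 75 + 0.75e_B.
Setting e_A = e_B in the reaction function: e_A = 75 + 0.75e_A, so e_A = 75 / 0.25 = 300.

300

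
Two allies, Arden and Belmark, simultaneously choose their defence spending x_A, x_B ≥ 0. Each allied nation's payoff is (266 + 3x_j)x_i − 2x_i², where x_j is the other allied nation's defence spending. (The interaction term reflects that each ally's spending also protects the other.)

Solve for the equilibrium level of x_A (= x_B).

Arden's payoff is (266 + 3x_B)x_A − 2x_A².
∂π/∂x_A = 266 + 3x_B − 4x_A = 0, so x_A = 66.5 + 0.75x_B.
The game is symmetric, so in equilibrium x_B = x_A: the reaction function gives 0.25x_A = 66.5, hence x_A = 266.

266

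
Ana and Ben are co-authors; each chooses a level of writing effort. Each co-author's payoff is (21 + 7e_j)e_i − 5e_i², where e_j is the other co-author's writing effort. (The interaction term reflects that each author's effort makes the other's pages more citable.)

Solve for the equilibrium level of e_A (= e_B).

Ana's payoff is (21 + 7e_B)e_A − 5e_A².
∂π/∂e_A = 21 + 7e_B − 10e_A = 0, so e_A = 2.1 + 0.7e_B.
By symmetry e_B = e_A; substituting into the reaction function, 0.3e_A = 2.1 and e_A = 7.

7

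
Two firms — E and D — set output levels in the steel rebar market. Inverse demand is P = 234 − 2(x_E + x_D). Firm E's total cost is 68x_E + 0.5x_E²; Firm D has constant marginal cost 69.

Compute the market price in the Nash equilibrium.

Firm E's profit: π = x_E(234 − 2(x_E + x_D)) − 68x_E − 0.5x_E².
∂π/∂x_E = 166 − 5x_E − 2x_D = 0, so x_E = 33.2 − 0.4x_D.
For D: ∂π/∂x_D = 165 − 4x_D − 2x_E = 0 ⇒ x_D = 41.25 − 0.5x_E.
Substituting the second reaction function into the first: x_E = 33.2 − 0.4(41.25 − 0.5x_E), which gives 0.8x_E = 16.7 ⇒ x_E = 20.875.
Then x_D = 41.25 − 0.5·20.875 = 30.8125.
Equilibrium price: P = 234 − 2·51.6875 = 130.625.

130.625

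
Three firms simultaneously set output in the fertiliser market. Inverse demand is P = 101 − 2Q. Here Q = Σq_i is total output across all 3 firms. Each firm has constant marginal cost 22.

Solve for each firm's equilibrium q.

9.875

A representative firm's profit is π_i = q_i(101 − 2Q) − 22q_i, with Q = q_i + Σ_{j≠i} q_j.
First-order condition: 79 − 4q_i − 2Σ_{j≠i} q_j = 0.
In a symmetric equilibrium every firm chooses the same q, so Σ_{j≠i} q_j = 2q. The condition becomes 79 − 8q = 0, giving q = 79/8 = 9.875.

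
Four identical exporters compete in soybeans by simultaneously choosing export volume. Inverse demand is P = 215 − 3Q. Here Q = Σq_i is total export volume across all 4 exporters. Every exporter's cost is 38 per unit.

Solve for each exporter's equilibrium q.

11.8

A representative exporter's profit is π_i = q_i(215 − 3Q) − 38q_i, with Q = q_i + Σ_{j≠i} q_j.
First-order condition: 177 − 6q_i − 3Σ_{j≠i} q_j = 0.
Imposing symmetry (q_j = q for all j) turns Σ_{j≠i} q_j into 3q, so 177 = 15q and q = 11.8.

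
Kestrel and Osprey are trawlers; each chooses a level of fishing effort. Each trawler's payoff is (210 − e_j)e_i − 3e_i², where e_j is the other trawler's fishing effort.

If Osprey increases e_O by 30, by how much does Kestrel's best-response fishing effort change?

Kestrel's payoff is (210 − e_O)e_K − 3e_K².
∂π/∂e_K = 210 − e_O − 6e_K = 0, so e_K = 35 − (1/6)e_O.
The reaction-function slope is −1/6, so a 30-unit rise in e_O moves e_K by −1/6 × 30 = −5. Kestrel's best response falls — the actions are strategic substitutes.

-5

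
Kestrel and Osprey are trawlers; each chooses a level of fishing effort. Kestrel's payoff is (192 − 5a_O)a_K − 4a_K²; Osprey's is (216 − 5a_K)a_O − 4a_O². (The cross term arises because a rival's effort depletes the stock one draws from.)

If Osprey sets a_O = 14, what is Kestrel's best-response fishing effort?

Expanding Kestrel's payoff: 192a_K − 5a_Oa_K − 4a_K².
∂π/∂a_K = 192 − 5a_O − 8a_K = 0, so a_K = 24 − 0.625a_O.
At a_O = 14: a_K = 24 − 0.625·14 = 15.25.

15.25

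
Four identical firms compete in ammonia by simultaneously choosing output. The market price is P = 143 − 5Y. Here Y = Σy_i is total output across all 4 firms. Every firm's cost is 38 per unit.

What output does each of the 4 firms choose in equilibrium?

4.2

A representative firm's profit is π_i = y_i(143 − 5Y) − 38y_i, with Y = y_i + Σ_{j≠i} y_j.
First-order condition: 105 − 10y_i − 5Σ_{j≠i} y_j = 0.
In a symmetric equilibrium every firm chooses the same y, so Σ_{j≠i} y_j = 3y. The condition becomes 105 − 25y = 0, giving y = 105/25 = 4.2.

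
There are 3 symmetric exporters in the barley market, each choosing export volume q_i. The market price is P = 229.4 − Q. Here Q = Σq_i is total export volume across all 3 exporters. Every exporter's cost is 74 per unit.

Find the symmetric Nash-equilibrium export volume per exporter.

A representative exporter's profit is π_i = q_i(229.4 − Q) − 74q_i, with Q = q_i + Σ_{j≠i} q_j.
First-order condition: 155.4 − 2q_i − Σ_{j≠i} q_j = 0.
Imposing symmetry (q_j = q for all j) turns Σ_{j≠i} q_j into 2q, so 155.4 = 4q and q = 38.85.

38.85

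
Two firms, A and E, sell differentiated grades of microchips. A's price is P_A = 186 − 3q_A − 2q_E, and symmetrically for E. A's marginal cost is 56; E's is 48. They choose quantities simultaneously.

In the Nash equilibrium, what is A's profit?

Firm A's profit: π = q_A(186 − 3q_A − 2q_E) − 56q_A.
∂π/∂q_A = 130 − 6q_A − 2q_E = 0 ⇒ q_A = 65/3 − (1/3)q_E.
Similarly q_E = 23 − (1/3)q_A.
Plugging q_E into A's best response: q_A = 65/3 − (1/3)(23 − (1/3)q_A) ⇒ (8/9)q_A = 14, so q_A = 15.75.
Then q_E = 23 − (1/3)·15.75 = 17.75.
P_A = 186 − 3·15.75 − 2·17.75 = 103.25.
Profit = (103.25 − 56)·15.75 = 744.1875.

744.1875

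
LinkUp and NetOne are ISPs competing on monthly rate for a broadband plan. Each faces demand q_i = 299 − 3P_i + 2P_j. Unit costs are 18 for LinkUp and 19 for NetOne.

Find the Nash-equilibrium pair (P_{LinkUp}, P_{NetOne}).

88.4375, 88.8125

LinkUp's profit: π = (P_{LinkUp} − 18)(299 − 3P_{LinkUp} + 2P_{NetOne}).
∂π/∂P_{LinkUp} = 353 − 6P_{LinkUp} + 2P_{NetOne} = 0 ⇒ P_{LinkUp} = 353/6 + (1/3)P_{NetOne}.
Similarly P_{NetOne} = 178/3 + (1/3)P_{LinkUp}.
Solving the two reaction functions simultaneously: (1 − (1/3)(1/3))P_{LinkUp} = 353/6 + (1/3)·(178/3), so (8/9)P_{LinkUp} = 1415/18 and P_{LinkUp} = 88.4375.
Then P_{NetOne} = 178/3 + (1/3)·88.4375 = 88.8125.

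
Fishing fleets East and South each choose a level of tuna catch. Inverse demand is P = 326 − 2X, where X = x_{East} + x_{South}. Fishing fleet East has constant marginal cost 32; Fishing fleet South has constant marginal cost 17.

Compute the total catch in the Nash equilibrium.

Fishing fleet East's profit: π = x_{East}(326 − 2(x_{East} + x_{South})) − 32x_{East}.
∂π/∂x_{East} = 294 − 4x_{East} − 2x_{South} = 0, so x_{East} = 73.5 − 0.5x_{South}.
By the same steps for South: x_{South} = 77.25 − 0.5x_{East}.
Plugging x_{South} into East's best response: x_{East} = 73.5 − 0.5(77.25 − 0.5x_{East}) ⇒ 0.75x_{East} = 34.875, so x_{East} = 46.5.
Then x_{South} = 77.25 − 0.5·46.5 = 54.
Total catch: 46.5 + 54 = 100.5.

100.5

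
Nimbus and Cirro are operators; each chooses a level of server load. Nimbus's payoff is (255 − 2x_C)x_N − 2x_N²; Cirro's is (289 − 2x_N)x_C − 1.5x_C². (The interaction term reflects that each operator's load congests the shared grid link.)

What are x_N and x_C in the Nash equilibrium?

Expanding Nimbus's payoff: 255x_N − 2x_Cx_N − 2x_N².
∂π/∂x_N = 255 − 2x_C − 4x_N = 0, so x_N = 63.75 − 0.5x_C.
Likewise for Cirro: x_C = 289/3 − (2/3)x_N.
Plugging x_C into Nimbus's best response: x_N = 63.75 − 0.5(289/3 − (2/3)x_N) ⇒ (2/3)x_N = 187/12, so x_N = 23.375.
Then x_C = 289/3 − (2/3)·23.375 = 80.75.

23.375, 80.75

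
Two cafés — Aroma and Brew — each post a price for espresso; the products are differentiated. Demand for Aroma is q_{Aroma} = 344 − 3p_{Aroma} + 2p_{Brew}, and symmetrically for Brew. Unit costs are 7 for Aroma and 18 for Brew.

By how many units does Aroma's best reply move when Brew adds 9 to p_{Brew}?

3

Aroma's profit: π = (p_{Aroma} − 7)(344 − 3p_{Aroma} + 2p_{Brew}).
∂π/∂p_{Aroma} = 365 − 6p_{Aroma} + 2p_{Brew} = 0 ⇒ p_{Aroma} = 365/6 + (1/3)p_{Brew}.
The reaction-function slope is 1/3, so a 9-unit rise in p_{Brew} moves p_{Aroma} by 1/3 × 9 = 3. Aroma's best response rises — the actions are strategic complements.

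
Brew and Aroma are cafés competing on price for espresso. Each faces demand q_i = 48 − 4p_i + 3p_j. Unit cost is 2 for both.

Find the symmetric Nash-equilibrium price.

11.2

Brew's profit: π = (p_{Brew} − 2)(48 − 4p_{Brew} + 3p_{Aroma}).
∂π/∂p_{Brew} = 56 − 8p_{Brew} + 3p_{Aroma} = 0 ⇒ p_{Brew} = 7 + 0.375p_{Aroma}.
By symmetry p_{Aroma} = p_{Brew}; substituting into the reaction function, 0.625p_{Brew} = 7 and p_{Brew} = 11.2.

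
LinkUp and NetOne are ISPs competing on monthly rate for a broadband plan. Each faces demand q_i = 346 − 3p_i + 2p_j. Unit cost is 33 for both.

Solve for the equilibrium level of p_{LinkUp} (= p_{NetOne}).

LinkUp's profit: π = (p_{LinkUp} − 33)(346 − 3p_{LinkUp} + 2p_{NetOne}).
∂π/∂p_{LinkUp} = 445 − 6p_{LinkUp} + 2p_{NetOne} = 0 ⇒ p_{LinkUp} = 445/6 + (1/3)p_{NetOne}.
Setting p_{LinkUp} = p_{NetOne} in the reaction function: p_{LinkUp} = 445/6 + (1/3)p_{LinkUp}, so p_{LinkUp} = (445/6) / (2/3) = 111.25.

111.25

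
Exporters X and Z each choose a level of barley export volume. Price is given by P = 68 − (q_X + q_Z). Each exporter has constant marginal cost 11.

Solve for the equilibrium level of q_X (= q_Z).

Exporter X's profit: π = q_X(68 − (q_X + q_Z)) − 11q_X.
∂π/∂q_X = 57 − 2q_X − q_Z = 0, so q_X = 28.5 − 0.5q_Z.
Setting q_X = q_Z in the reaction function: q_X = 28.5 − 0.5q_X, so q_X = 28.5 / 1.5 = 19.

19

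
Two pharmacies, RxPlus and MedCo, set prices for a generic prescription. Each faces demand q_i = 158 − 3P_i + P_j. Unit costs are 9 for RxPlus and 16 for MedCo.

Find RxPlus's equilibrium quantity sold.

RxPlus's profit: π = (P_{RxPlus} − 9)(158 − 3P_{RxPlus} + P_{MedCo}).
∂π/∂P_{RxPlus} = 185 − 6P_{RxPlus} + P_{MedCo} = 0 ⇒ P_{RxPlus} = 185/6 + (1/6)P_{MedCo}.
Similarly P_{MedCo} = 103/3 + (1/6)P_{RxPlus}.
Plugging P_{MedCo} into RxPlus's best response: P_{RxPlus} = 185/6 + (1/6)(103/3 + (1/6)P_{RxPlus}) ⇒ (35/36)P_{RxPlus} = 329/9, so P_{RxPlus} = 37.6.
Then P_{MedCo} = 103/3 + (1/6)·37.6 = 40.6.
q_{RxPlus} = 158 − 3·37.6 + 40.6 = 85.8.

85.8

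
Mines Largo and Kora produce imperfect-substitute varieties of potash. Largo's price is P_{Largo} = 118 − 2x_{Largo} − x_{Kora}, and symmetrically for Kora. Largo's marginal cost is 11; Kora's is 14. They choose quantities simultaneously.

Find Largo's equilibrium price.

Mine Largo's profit: π = x_{Largo}(118 − 2x_{Largo} − x_{Kora}) − 11x_{Largo}.
∂π/∂x_{Largo} = 107 − 4x_{Largo} − x_{Kora} = 0 ⇒ x_{Largo} = 26.75 − 0.25x_{Kora}.
Similarly x_{Kora} = 26 − 0.25x_{Largo}.
Solving the two reaction functions simultaneously: (1 − (−0.25)(−0.25))x_{Largo} = 26.75 − 0.25·26, so 0.9375x_{Largo} = 20.25 and x_{Largo} = 21.6.
Then x_{Kora} = 26 − 0.25·21.6 = 20.6.
P_{Largo} = 118 − 2·21.6 − 20.6 = 54.2.

54.2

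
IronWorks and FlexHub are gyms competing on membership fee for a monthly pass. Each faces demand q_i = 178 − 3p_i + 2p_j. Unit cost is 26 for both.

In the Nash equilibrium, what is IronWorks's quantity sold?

114

IronWorks's profit: π = (p_{IronWorks} − 26)(178 − 3p_{IronWorks} + 2p_{FlexHub}).
∂π/∂p_{IronWorks} = 256 − 6p_{IronWorks} + 2p_{FlexHub} = 0 ⇒ p_{IronWorks} = 128/3 + (1/3)p_{FlexHub}.
Setting p_{IronWorks} = p_{FlexHub} in the reaction function: p_{IronWorks} = 128/3 + (1/3)p_{IronWorks}, so p_{IronWorks} = (128/3) / (2/3) = 64.
q_{IronWorks} = 178 − 3·64 + 2·64 = 114.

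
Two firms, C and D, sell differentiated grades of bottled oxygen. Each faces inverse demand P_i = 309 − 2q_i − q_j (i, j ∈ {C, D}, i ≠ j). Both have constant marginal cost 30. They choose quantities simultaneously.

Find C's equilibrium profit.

Firm C's profit: π = q_C(309 − 2q_C − q_D) − 30q_C.
∂π/∂q_C = 279 − 4q_C − q_D = 0 ⇒ q_C = 69.75 − 0.25q_D.
By symmetry q_D = q_C; substituting into the reaction function, 1.25q_C = 69.75 and q_C = 55.8.
P_C = 309 − 2·55.8 − 55.8 = 141.6.
Profit = (141.6 − 30)·55.8 = 6227.28.

6227.28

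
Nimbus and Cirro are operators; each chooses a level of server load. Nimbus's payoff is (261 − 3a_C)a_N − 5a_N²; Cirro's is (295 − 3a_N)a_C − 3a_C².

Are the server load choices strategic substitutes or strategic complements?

Expanding Nimbus's payoff: 261a_N − 3a_Ca_N − 5a_N².
∂π/∂a_N = 261 − 3a_C − 10a_N = 0, so a_N = 26.1 − 0.3a_C.
The best-response slope da_N/da_C = −0.3 < 0: the reaction function is downward-sloping, so the choices are strategic substitutes.

strategic substitutes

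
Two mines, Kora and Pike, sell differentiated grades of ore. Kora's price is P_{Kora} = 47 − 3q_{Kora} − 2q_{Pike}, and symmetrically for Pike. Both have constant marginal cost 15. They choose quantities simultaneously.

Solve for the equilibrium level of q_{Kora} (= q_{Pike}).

Mine Kora's profit: π = q_{Kora}(47 − 3q_{Kora} − 2q_{Pike}) − 15q_{Kora}.
∂π/∂q_{Kora} = 32 − 6q_{Kora} − 2q_{Pike} = 0 ⇒ q_{Kora} = 16/3 − (1/3)q_{Pike}.
Setting q_{Kora} = q_{Pike} in the reaction function: q_{Kora} = 16/3 − (1/3)q_{Kora}, so q_{Kora} = (16/3) / (4/3) = 4.

4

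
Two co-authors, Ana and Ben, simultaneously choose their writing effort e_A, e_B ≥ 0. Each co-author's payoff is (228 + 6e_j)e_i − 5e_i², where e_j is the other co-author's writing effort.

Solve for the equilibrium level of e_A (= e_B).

Ana's payoff is (228 + 6e_B)e_A − 5e_A².
∂π/∂e_A = 228 + 6e_B − 10e_A = 0, so e_A = 22.8 + 0.6e_B.
By symmetry e_B = e_A; substituting into the reaction function, 0.4e_A = 22.8 and e_A = 57.

57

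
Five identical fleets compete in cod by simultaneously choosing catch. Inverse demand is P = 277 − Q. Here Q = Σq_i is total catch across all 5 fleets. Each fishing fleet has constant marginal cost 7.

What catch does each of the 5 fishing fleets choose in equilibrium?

A representative fishing fleet's profit is π_i = q_i(277 − Q) − 7q_i, with Q = q_i + Σ_{j≠i} q_j.
First-order condition: 270 − 2q_i − Σ_{j≠i} q_j = 0.
Imposing symmetry (q_j = q for all j) turns Σ_{j≠i} q_j into 4q, so 270 = 6q and q = 45.

45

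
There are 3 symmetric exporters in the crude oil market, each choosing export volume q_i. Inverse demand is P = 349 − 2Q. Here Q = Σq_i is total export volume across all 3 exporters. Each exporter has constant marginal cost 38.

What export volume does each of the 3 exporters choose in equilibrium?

A representative exporter's profit is π_i = q_i(349 − 2Q) − 38q_i, with Q = q_i + Σ_{j≠i} q_j.
First-order condition: 311 − 4q_i − 2Σ_{j≠i} q_j = 0.
With identical exporters, set every q_j = q: then 311 − 4q − 4q = 0, i.e. q = 311/8 = 38.875.

38.875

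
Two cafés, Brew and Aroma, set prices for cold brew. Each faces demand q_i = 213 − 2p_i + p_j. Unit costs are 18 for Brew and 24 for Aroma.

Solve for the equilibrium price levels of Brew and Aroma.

Brew's profit: π = (p_{Brew} − 18)(213 − 2p_{Brew} + p_{Aroma}).
∂π/∂p_{Brew} = 249 − 4p_{Brew} + p_{Aroma} = 0 ⇒ p_{Brew} = 62.25 + 0.25p_{Aroma}.
Similarly p_{Aroma} = 65.25 + 0.25p_{Brew}.
Substituting the second reaction function into the first: p_{Brew} = 62.25 + 0.25(65.25 + 0.25p_{Brew}), which gives 0.9375p_{Brew} = 78.5625 ⇒ p_{Brew} = 83.8.
Then p_{Aroma} = 65.25 + 0.25·83.8 = 86.2.

83.8, 86.2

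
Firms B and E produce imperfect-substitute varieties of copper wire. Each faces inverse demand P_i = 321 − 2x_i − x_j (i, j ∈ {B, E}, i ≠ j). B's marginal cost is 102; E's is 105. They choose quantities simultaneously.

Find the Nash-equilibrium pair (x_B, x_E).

Firm B's profit: π = x_B(321 − 2x_B − x_E) − 102x_B.
∂π/∂x_B = 219 − 4x_B − x_E = 0 ⇒ x_B = 54.75 − 0.25x_E.
Similarly x_E = 54 − 0.25x_B.
Solving the two reaction functions simultaneously: (1 − (−0.25)(−0.25))x_B = 54.75 − 0.25·54, so 0.9375x_B = 41.25 and x_B = 44.
Then x_E = 54 − 0.25·44 = 43.

44, 43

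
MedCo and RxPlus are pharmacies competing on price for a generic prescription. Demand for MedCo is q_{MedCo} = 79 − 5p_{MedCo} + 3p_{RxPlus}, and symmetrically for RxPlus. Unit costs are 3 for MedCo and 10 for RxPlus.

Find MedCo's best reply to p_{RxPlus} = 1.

9.7

MedCo's profit: π = (p_{MedCo} − 3)(79 − 5p_{MedCo} + 3p_{RxPlus}).
∂π/∂p_{MedCo} = 94 − 10p_{MedCo} + 3p_{RxPlus} = 0 ⇒ p_{MedCo} = 9.4 + 0.3p_{RxPlus}.
At p_{RxPlus} = 1: p_{MedCo} = 9.4 + 0.3·1 = 9.7.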